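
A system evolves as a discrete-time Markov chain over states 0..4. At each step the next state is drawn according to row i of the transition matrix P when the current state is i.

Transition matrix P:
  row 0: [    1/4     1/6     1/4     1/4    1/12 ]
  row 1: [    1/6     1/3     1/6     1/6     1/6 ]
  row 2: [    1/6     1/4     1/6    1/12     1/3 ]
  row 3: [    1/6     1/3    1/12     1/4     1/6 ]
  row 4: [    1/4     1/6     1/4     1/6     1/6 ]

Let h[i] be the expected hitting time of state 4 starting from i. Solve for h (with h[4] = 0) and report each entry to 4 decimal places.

h = [6.0077, 5.5781, 4.6413, 5.6632, 0.0000]

First-step conditioning: h[4] = 0; for i ≠ 4, h[i] = 1 + Σ_k P[i][k]·h[k].
  h[0] = 1 + 1/4·h[0] + 1/6·h[1] + 1/4·h[2] + 1/4·h[3]
  h[1] = 1 + 1/6·h[0] + 1/3·h[1] + 1/6·h[2] + 1/6·h[3]
  h[2] = 1 + 1/6·h[0] + 1/4·h[1] + 1/6·h[2] + 1/12·h[3]
  h[3] = 1 + 1/6·h[0] + 1/3·h[1] + 1/12·h[2] + 1/4·h[3]
Solving the 4×4 linear system over states ≠ 4 gives exactly h = [4656/775, 4323/775, 3597/775, 4389/775, 0] (h[4] = 0 is the target).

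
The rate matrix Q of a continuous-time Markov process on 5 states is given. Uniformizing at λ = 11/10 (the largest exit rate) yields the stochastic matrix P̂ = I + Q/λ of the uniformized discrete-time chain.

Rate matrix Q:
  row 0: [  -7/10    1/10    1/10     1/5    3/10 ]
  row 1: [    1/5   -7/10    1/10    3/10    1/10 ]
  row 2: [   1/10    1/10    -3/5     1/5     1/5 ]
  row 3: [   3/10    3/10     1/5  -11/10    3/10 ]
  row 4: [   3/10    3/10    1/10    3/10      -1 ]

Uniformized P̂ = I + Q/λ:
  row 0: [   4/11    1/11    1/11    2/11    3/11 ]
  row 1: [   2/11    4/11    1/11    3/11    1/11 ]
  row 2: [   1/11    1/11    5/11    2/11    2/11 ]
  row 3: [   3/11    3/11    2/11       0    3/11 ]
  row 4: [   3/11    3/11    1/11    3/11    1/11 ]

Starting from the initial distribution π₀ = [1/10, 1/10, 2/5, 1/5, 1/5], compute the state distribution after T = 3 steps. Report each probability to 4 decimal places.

t=0: π = [0.1000, 0.1000, 0.4000, 0.2000, 0.2000]
t=1: π = [0.2000, 0.1909, 0.2545, 0.1727, 0.1818]
t=2: π = [0.2273, 0.2074, 0.1992, 0.1843, 0.1818]
t=3: π = [0.2383, 0.2140, 0.1801, 0.1837, 0.1838]

π = [0.2383, 0.2140, 0.1801, 0.1837, 0.1838]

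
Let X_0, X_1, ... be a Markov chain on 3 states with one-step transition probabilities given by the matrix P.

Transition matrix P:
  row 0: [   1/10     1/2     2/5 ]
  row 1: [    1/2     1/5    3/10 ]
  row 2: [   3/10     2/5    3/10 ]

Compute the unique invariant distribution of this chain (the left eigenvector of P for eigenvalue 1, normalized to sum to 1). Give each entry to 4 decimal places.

Balance equations π_j = Σ_i π_i·P[i][j]:
  π_0 = 1/10·π_0 + 1/2·π_1 + 3/10·π_2
  π_1 = 1/2·π_0 + 1/5·π_1 + 2/5·π_2
  normalize: π_0 + π_1 + π_2 = 1
Solving the linear system gives exactly π = [22/71, 51/142, 47/142].

π = [0.3099, 0.3592, 0.3310]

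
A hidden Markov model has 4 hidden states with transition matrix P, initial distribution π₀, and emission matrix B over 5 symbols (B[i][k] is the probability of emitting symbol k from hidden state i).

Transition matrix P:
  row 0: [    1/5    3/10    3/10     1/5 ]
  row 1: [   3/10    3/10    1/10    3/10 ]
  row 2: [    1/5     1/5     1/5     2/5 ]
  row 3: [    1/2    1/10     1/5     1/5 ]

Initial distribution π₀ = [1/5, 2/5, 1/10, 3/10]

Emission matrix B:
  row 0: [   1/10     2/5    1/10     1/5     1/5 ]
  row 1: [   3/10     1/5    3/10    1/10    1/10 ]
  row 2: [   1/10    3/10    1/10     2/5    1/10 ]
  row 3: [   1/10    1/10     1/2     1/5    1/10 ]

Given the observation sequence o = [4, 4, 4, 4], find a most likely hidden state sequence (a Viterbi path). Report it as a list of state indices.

t=0: δ = [4.000e-02, 4.000e-02, 1.000e-02, 3.000e-02]  (obs o_0=4)
t=1: δ = [3.000e-03, 1.200e-03, 1.200e-03, 1.200e-03]  ψ = [3, 0, 0, 1]  (obs o_1=4)
t=2: δ = [1.200e-04, 9.000e-05, 9.000e-05, 6.000e-05]  ψ = [0, 0, 0, 0]  (obs o_2=4)
t=3: δ = [6.000e-06, 3.600e-06, 3.600e-06, 3.600e-06]  ψ = [3, 0, 0, 2]  (obs o_3=4)
backtrack: best end state = 0; path = [3, 0, 3, 0]

path = [3, 0, 3, 0]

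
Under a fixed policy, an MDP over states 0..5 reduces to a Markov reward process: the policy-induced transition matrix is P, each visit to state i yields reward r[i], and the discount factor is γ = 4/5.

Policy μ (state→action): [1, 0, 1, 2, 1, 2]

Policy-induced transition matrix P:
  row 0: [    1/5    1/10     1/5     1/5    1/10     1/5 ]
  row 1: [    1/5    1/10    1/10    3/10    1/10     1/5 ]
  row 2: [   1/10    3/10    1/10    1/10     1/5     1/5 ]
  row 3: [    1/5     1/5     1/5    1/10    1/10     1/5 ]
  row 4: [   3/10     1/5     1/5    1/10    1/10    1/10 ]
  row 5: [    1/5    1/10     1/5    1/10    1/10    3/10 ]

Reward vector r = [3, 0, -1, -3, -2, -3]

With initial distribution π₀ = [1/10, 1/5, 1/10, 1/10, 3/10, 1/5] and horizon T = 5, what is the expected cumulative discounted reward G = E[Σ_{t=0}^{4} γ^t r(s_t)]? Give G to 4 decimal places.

G = -3.3065

t=0: π = [0.1000, 0.2000, 0.1000, 0.1000, 0.3000, 0.2000], E[r] = -1.3000, γ^t·E[r] = -1.300000, running G = -1.300000
t=1: π = [0.2200, 0.1600, 0.1700, 0.1500, 0.1100, 0.1900], E[r] = -0.7500, γ^t·E[r] = -0.600000, running G = -1.900000
t=2: π = [0.1940, 0.1600, 0.1670, 0.1540, 0.1170, 0.2080], E[r] = -0.9050, γ^t·E[r] = -0.579200, running G = -2.479200
t=3: π = [0.1950, 0.1605, 0.1673, 0.1514, 0.1167, 0.2091], E[r] = -0.8972, γ^t·E[r] = -0.459366, running G = -2.938566
t=4: π = [0.1949, 0.1603, 0.1672, 0.1516, 0.1167, 0.2092], E[r] = -0.8984, γ^t·E[r] = -0.367976, running G = -3.306543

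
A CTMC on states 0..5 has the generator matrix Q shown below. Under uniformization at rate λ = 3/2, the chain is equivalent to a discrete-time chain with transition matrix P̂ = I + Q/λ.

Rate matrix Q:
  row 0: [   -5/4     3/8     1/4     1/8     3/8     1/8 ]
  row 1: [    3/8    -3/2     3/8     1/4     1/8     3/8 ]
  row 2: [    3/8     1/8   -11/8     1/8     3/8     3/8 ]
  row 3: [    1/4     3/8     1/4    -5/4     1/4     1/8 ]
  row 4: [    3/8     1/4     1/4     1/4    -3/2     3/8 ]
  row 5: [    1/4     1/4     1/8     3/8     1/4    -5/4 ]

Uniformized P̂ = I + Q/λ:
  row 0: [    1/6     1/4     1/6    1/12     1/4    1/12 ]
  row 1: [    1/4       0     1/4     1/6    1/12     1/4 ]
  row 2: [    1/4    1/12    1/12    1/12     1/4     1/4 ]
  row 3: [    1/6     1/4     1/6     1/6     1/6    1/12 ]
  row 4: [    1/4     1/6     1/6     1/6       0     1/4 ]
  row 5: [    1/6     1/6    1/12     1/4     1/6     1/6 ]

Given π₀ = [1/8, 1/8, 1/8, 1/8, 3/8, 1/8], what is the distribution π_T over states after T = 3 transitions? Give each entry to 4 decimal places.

π = [0.2062, 0.1572, 0.1531, 0.1515, 0.1552, 0.1767]

t=0: π = [0.1250, 0.1250, 0.1250, 0.1250, 0.3750, 0.1250]
t=1: π = [0.2188, 0.1563, 0.1563, 0.1563, 0.1146, 0.1979]
t=2: π = [0.2023, 0.1589, 0.1502, 0.1519, 0.1658, 0.1710]
t=3: π = [0.2062, 0.1572, 0.1531, 0.1515, 0.1552, 0.1767]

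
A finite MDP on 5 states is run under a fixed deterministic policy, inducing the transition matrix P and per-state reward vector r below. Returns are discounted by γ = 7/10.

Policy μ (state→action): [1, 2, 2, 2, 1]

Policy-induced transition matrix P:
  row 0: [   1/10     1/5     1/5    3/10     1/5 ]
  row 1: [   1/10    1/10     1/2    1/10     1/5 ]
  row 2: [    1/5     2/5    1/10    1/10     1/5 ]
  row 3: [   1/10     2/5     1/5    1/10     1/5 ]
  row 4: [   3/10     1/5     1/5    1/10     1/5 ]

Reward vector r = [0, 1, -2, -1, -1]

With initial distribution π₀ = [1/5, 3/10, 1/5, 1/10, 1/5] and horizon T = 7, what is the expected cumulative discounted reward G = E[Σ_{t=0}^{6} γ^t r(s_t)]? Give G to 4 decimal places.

G = -1.6364

t=0: π = [0.2000, 0.3000, 0.2000, 0.1000, 0.2000], E[r] = -0.4000, γ^t·E[r] = -0.400000, running G = -0.400000
t=1: π = [0.1600, 0.2300, 0.2700, 0.1400, 0.2000], E[r] = -0.6500, γ^t·E[r] = -0.455000, running G = -0.855000
t=2: π = [0.1670, 0.2590, 0.2420, 0.1320, 0.2000], E[r] = -0.5570, γ^t·E[r] = -0.272930, running G = -1.127930
t=3: π = [0.1642, 0.2489, 0.2535, 0.1334, 0.2000], E[r] = -0.5915, γ^t·E[r] = -0.202885, running G = -1.330815
t=4: π = [0.1654, 0.2525, 0.2493, 0.1328, 0.2000], E[r] = -0.5790, γ^t·E[r] = -0.139015, running G = -1.469830
t=5: π = [0.1649, 0.2512, 0.2508, 0.1331, 0.2000], E[r] = -0.5835, γ^t·E[r] = -0.098072, running G = -1.567902
t=6: π = [0.1651, 0.2517, 0.2503, 0.1330, 0.2000], E[r] = -0.5819, γ^t·E[r] = -0.068457, running G = -1.636359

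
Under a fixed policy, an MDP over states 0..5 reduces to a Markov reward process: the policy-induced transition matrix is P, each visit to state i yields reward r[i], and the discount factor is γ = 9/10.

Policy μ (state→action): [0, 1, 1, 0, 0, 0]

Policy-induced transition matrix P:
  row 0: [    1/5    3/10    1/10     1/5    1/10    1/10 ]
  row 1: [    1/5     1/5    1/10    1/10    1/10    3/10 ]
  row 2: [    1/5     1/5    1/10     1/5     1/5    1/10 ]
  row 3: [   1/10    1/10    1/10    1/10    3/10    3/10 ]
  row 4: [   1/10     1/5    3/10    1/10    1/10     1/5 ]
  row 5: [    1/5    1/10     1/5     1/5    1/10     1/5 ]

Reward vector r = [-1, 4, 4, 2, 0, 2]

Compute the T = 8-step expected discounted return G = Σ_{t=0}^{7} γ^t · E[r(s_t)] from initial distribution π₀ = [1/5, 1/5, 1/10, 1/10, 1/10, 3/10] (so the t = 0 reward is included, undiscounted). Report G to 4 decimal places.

G = 10.5265

t=0: π = [0.2000, 0.2000, 0.1000, 0.1000, 0.1000, 0.3000], E[r] = 1.8000, γ^t·E[r] = 1.800000, running G = 1.800000
t=1: π = [0.1800, 0.1800, 0.1500, 0.1600, 0.1300, 0.2000], E[r] = 1.8600, γ^t·E[r] = 1.674000, running G = 3.474000
t=2: π = [0.1710, 0.1820, 0.1460, 0.1530, 0.1470, 0.2010], E[r] = 1.8490, γ^t·E[r] = 1.497690, running G = 4.971690
t=3: π = [0.1700, 0.1817, 0.1495, 0.1518, 0.1452, 0.2018], E[r] = 1.8620, γ^t·E[r] = 1.357398, running G = 6.329088
t=4: π = [0.1703, 0.1816, 0.1492, 0.1521, 0.1453, 0.2014], E[r] = 1.8602, γ^t·E[r] = 1.220477, running G = 7.549565
t=5: π = [0.1703, 0.1817, 0.1492, 0.1521, 0.1453, 0.2014], E[r] = 1.8603, γ^t·E[r] = 1.098485, running G = 8.648050
t=6: π = [0.1703, 0.1817, 0.1492, 0.1521, 0.1453, 0.2014], E[r] = 1.8603, γ^t·E[r] = 0.988654, running G = 9.636704
t=7: π = [0.1703, 0.1817, 0.1492, 0.1521, 0.1453, 0.2014], E[r] = 1.8603, γ^t·E[r] = 0.889785, running G = 10.526489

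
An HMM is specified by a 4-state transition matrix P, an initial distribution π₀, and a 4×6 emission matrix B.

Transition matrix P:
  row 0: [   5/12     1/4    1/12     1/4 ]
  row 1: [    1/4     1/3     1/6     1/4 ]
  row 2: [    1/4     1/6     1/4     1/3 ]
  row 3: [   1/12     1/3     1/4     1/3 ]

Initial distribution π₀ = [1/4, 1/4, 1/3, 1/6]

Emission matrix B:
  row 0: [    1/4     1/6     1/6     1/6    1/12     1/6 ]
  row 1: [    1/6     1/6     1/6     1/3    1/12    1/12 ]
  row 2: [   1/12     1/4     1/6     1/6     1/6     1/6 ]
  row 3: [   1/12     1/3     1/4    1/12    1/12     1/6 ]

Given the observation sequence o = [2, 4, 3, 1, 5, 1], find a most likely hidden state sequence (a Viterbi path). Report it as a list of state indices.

t=0: δ = [4.167e-02, 4.167e-02, 5.556e-02, 4.167e-02]  (obs o_0=2)
t=1: δ = [1.447e-03, 1.157e-03, 2.315e-03, 1.543e-03]  ψ = [0, 1, 2, 2]  (obs o_1=4)
t=2: δ = [1.005e-04, 1.715e-04, 9.645e-05, 6.430e-05]  ψ = [0, 3, 2, 2]  (obs o_2=3)
t=3: δ = [7.144e-06, 9.526e-06, 7.144e-06, 1.429e-05]  ψ = [1, 1, 1, 1]  (obs o_3=1)
t=4: δ = [4.961e-07, 3.969e-07, 5.954e-07, 7.938e-07]  ψ = [0, 3, 3, 3]  (obs o_4=5)
t=5: δ = [3.445e-08, 4.410e-08, 4.961e-08, 8.820e-08]  ψ = [0, 3, 3, 3]  (obs o_5=1)
backtrack: best end state = 3; path = [2, 3, 1, 3, 3, 3]

path = [2, 3, 1, 3, 3, 3]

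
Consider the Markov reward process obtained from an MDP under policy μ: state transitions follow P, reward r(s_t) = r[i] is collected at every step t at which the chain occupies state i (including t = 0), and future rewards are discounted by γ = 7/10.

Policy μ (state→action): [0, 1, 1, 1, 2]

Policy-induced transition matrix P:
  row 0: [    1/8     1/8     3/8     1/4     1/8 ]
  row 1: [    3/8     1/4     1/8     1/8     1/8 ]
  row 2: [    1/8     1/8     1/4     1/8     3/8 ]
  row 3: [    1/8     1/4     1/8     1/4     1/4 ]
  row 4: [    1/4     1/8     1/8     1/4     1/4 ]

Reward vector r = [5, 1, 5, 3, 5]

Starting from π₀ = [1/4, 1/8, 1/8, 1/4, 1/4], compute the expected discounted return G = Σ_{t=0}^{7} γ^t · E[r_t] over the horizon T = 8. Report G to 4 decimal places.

t=0: π = [0.2500, 0.1250, 0.1250, 0.2500, 0.2500], E[r] = 4.0000, γ^t·E[r] = 4.000000, running G = 4.000000
t=1: π = [0.1875, 0.1719, 0.2031, 0.2188, 0.2188], E[r] = 3.8750, γ^t·E[r] = 2.712500, running G = 6.712500
t=2: π = [0.1953, 0.1738, 0.1973, 0.2031, 0.2305], E[r] = 3.8984, γ^t·E[r] = 1.910234, running G = 8.622734
t=3: π = [0.1973, 0.1721, 0.1985, 0.2036, 0.2285], E[r] = 3.9043, γ^t·E[r] = 1.339174, running G = 9.961908
t=4: π = [0.1966, 0.1720, 0.1991, 0.2037, 0.2286], E[r] = 3.9048, γ^t·E[r] = 0.937539, running G = 10.899447
t=5: π = [0.1966, 0.1720, 0.1990, 0.2036, 0.2288], E[r] = 3.9050, γ^t·E[r] = 0.656305, running G = 11.555753
t=6: π = [0.1966, 0.1719, 0.1990, 0.2036, 0.2288], E[r] = 3.9050, γ^t·E[r] = 0.459415, running G = 12.015168
t=7: π = [0.1966, 0.1719, 0.1990, 0.2036, 0.2288], E[r] = 3.9050, γ^t·E[r] = 0.321590, running G = 12.336758

G = 12.3368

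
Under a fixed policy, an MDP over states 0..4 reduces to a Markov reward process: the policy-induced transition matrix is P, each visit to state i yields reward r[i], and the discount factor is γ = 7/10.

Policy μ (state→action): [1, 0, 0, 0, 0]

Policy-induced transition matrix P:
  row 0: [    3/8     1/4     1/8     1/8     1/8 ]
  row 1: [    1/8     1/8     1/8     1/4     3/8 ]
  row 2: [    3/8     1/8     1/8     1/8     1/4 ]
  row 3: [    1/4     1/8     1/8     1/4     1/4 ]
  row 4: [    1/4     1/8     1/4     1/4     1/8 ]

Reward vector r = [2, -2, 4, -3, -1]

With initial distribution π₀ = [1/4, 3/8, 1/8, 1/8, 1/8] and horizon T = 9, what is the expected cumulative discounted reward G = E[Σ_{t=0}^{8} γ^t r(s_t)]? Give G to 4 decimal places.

G = -0.2391

t=0: π = [0.2500, 0.3750, 0.1250, 0.1250, 0.1250], E[r] = -0.2500, γ^t·E[r] = -0.250000, running G = -0.250000
t=1: π = [0.2500, 0.1563, 0.1406, 0.2031, 0.2500], E[r] = -0.1094, γ^t·E[r] = -0.076563, running G = -0.326563
t=2: π = [0.2793, 0.1563, 0.1563, 0.2012, 0.2070], E[r] = 0.0605, γ^t·E[r] = 0.029668, running G = -0.296895
t=3: π = [0.2849, 0.1599, 0.1509, 0.1956, 0.2087], E[r] = 0.0581, γ^t·E[r] = 0.019930, running G = -0.276964
t=4: π = [0.2845, 0.1606, 0.1511, 0.1955, 0.2083], E[r] = 0.0573, γ^t·E[r] = 0.013746, running G = -0.263218
t=5: π = [0.2844, 0.1606, 0.1510, 0.1956, 0.2085], E[r] = 0.0566, γ^t·E[r] = 0.009516, running G = -0.253702
t=6: π = [0.2844, 0.1605, 0.1511, 0.1956, 0.2085], E[r] = 0.0567, γ^t·E[r] = 0.006667, running G = -0.247035
t=7: π = [0.2844, 0.1605, 0.1511, 0.1956, 0.2085], E[r] = 0.0567, γ^t·E[r] = 0.004667, running G = -0.242367
t=8: π = [0.2844, 0.1605, 0.1511, 0.1956, 0.2085], E[r] = 0.0567, γ^t·E[r] = 0.003267, running G = -0.239100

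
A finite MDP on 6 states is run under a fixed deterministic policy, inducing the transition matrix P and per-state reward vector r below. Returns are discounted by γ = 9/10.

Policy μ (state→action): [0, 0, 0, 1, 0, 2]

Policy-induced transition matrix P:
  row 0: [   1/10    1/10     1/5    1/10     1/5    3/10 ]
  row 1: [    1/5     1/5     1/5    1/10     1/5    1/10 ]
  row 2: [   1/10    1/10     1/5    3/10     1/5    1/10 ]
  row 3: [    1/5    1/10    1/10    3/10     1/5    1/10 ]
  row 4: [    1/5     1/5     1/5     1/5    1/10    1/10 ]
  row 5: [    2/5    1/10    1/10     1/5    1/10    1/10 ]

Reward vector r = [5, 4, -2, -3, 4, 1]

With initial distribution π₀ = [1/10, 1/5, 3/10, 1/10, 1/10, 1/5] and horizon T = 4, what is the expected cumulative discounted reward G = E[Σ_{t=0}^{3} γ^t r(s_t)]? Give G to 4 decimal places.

t=0: π = [0.1000, 0.2000, 0.3000, 0.1000, 0.1000, 0.2000], E[r] = 1.0000, γ^t·E[r] = 1.000000, running G = 1.000000
t=1: π = [0.2000, 0.1300, 0.1700, 0.2100, 0.1700, 0.1200], E[r] = 1.3500, γ^t·E[r] = 1.215000, running G = 2.215000
t=2: π = [0.1870, 0.1300, 0.1670, 0.2050, 0.1710, 0.1400], E[r] = 1.3300, γ^t·E[r] = 1.077300, running G = 3.292300
t=3: π = [0.1926, 0.1301, 0.1655, 0.2055, 0.1689, 0.1374], E[r] = 1.3489, γ^t·E[r] = 0.983348, running G = 4.275648

G = 4.2756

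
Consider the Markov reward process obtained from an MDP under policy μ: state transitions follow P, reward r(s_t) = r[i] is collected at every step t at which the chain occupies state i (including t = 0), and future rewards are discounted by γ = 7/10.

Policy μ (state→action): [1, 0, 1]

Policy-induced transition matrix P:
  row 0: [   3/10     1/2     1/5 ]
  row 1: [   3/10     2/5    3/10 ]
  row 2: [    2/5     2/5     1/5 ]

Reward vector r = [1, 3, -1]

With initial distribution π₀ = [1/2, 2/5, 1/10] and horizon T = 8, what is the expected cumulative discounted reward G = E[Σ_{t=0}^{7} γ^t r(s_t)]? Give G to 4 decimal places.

G = 4.5774

t=0: π = [0.5000, 0.4000, 0.1000], E[r] = 1.6000, γ^t·E[r] = 1.600000, running G = 1.600000
t=1: π = [0.3100, 0.4500, 0.2400], E[r] = 1.4200, γ^t·E[r] = 0.994000, running G = 2.594000
t=2: π = [0.3240, 0.4310, 0.2450], E[r] = 1.3720, γ^t·E[r] = 0.672280, running G = 3.266280
t=3: π = [0.3245, 0.4324, 0.2431], E[r] = 1.3786, γ^t·E[r] = 0.472860, running G = 3.739140
t=4: π = [0.3243, 0.4325, 0.2432], E[r] = 1.3784, γ^t·E[r] = 0.330959, running G = 4.070098
t=5: π = [0.3243, 0.4324, 0.2432], E[r] = 1.3784, γ^t·E[r] = 0.231663, running G = 4.301761
t=6: π = [0.3243, 0.4324, 0.2432], E[r] = 1.3784, γ^t·E[r] = 0.162165, running G = 4.463926
t=7: π = [0.3243, 0.4324, 0.2432], E[r] = 1.3784, γ^t·E[r] = 0.113515, running G = 4.577442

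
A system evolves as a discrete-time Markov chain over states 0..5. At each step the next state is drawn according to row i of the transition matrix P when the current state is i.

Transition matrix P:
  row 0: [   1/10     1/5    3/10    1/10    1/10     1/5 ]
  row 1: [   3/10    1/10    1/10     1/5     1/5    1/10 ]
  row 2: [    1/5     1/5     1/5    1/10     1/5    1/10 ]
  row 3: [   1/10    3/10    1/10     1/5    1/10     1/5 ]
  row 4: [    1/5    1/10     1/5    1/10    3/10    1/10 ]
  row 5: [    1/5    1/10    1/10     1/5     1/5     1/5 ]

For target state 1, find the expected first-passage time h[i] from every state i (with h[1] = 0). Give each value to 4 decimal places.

h = [5.5684, 0.0000, 5.5748, 4.9483, 6.1942, 6.1246]

First-step conditioning: h[1] = 0; for i ≠ 1, h[i] = 1 + Σ_k P[i][k]·h[k].
  h[0] = 1 + 1/10·h[0] + 3/10·h[2] + 1/10·h[3] + 1/10·h[4] + 1/5·h[5]
  h[2] = 1 + 1/5·h[0] + 1/5·h[2] + 1/10·h[3] + 1/5·h[4] + 1/10·h[5]
  h[3] = 1 + 1/10·h[0] + 1/10·h[2] + 1/5·h[3] + 1/10·h[4] + 1/5·h[5]
  h[4] = 1 + 1/5·h[0] + 1/5·h[2] + 1/10·h[3] + 3/10·h[4] + 1/10·h[5]
  h[5] = 1 + 1/5·h[0] + 1/10·h[2] + 1/5·h[3] + 1/5·h[4] + 1/5·h[5]
Solving the 5×5 linear system over states ≠ 1 gives exactly h = [2400/431, 0, 26430/4741, 23460/4741, 88100/14223, 87110/14223] (h[1] = 0 is the target).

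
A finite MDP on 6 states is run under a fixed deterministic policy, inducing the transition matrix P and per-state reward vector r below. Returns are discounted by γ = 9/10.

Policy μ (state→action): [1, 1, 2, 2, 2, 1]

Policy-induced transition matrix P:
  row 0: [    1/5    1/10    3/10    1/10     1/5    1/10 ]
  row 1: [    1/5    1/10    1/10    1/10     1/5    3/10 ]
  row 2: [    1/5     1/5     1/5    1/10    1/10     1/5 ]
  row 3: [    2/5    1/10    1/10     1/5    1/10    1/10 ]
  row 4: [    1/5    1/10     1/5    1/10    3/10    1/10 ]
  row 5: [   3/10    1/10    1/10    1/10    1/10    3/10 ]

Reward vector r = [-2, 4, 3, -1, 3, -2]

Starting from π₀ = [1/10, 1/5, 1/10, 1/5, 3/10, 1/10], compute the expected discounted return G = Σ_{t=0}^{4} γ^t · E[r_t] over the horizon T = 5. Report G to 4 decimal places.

G = 3.1851

t=0: π = [0.1000, 0.2000, 0.1000, 0.2000, 0.3000, 0.1000], E[r] = 1.4000, γ^t·E[r] = 1.400000, running G = 1.400000
t=1: π = [0.2500, 0.1100, 0.1600, 0.1200, 0.1900, 0.1700], E[r] = 0.5300, γ^t·E[r] = 0.477000, running G = 1.877000
t=2: π = [0.2410, 0.1160, 0.1850, 0.1120, 0.1740, 0.1720], E[r] = 0.6030, γ^t·E[r] = 0.488430, running G = 2.365430
t=3: π = [0.2396, 0.1185, 0.1841, 0.1112, 0.1705, 0.1761], E[r] = 0.5952, γ^t·E[r] = 0.433901, running G = 2.799331
t=4: π = [0.2399, 0.1184, 0.1834, 0.1111, 0.1699, 0.1773], E[r] = 0.5880, γ^t·E[r] = 0.385806, running G = 3.185137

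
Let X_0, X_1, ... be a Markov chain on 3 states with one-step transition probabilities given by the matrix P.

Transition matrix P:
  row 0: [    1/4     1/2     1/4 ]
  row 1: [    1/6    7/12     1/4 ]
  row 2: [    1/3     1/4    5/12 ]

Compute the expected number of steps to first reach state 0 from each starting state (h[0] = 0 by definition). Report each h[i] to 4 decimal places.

First-step conditioning: h[0] = 0; for i ≠ 0, h[i] = 1 + Σ_k P[i][k]·h[k].
  h[1] = 1 + 7/12·h[1] + 1/4·h[2]
  h[2] = 1 + 1/4·h[1] + 5/12·h[2]
Solving the 2×2 linear system over states ≠ 0 gives exactly h = [0, 60/13, 48/13] (h[0] = 0 is the target).

h = [0.0000, 4.6154, 3.6923]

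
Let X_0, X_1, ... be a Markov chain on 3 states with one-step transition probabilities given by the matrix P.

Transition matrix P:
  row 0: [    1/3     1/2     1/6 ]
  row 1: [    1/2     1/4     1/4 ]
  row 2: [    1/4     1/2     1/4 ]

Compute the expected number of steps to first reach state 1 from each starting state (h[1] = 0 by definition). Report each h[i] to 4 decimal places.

First-step conditioning: h[1] = 0; for i ≠ 1, h[i] = 1 + Σ_k P[i][k]·h[k].
  h[0] = 1 + 1/3·h[0] + 1/6·h[2]
  h[2] = 1 + 1/4·h[0] + 1/4·h[2]
Solving the 2×2 linear system over states ≠ 1 gives exactly h = [2, 0, 2] (h[1] = 0 is the target).

h = [2.0000, 0.0000, 2.0000]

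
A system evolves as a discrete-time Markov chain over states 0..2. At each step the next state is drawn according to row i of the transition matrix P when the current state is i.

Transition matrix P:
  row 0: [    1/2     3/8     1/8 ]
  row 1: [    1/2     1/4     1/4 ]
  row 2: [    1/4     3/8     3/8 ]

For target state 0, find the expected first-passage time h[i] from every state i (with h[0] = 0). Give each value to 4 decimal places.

h = [0.0000, 2.3333, 3.0000]

First-step conditioning: h[0] = 0; for i ≠ 0, h[i] = 1 + Σ_k P[i][k]·h[k].
  h[1] = 1 + 1/4·h[1] + 1/4·h[2]
  h[2] = 1 + 3/8·h[1] + 3/8·h[2]
Solving the 2×2 linear system over states ≠ 0 gives exactly h = [0, 7/3, 3] (h[0] = 0 is the target).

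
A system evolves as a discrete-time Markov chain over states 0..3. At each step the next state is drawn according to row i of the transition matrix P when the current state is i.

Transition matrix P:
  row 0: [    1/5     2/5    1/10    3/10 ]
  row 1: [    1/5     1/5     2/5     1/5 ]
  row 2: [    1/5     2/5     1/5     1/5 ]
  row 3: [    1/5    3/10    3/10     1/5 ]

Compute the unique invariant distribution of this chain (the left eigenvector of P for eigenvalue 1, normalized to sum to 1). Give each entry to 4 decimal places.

Balance equations π_j = Σ_i π_i·P[i][j]:
  π_0 = 1/5·π_0 + 1/5·π_1 + 1/5·π_2 + 1/5·π_3
  π_1 = 2/5·π_0 + 1/5·π_1 + 2/5·π_2 + 3/10·π_3
  π_2 = 1/10·π_0 + 2/5·π_1 + 1/5·π_2 + 3/10·π_3
  normalize: π_0 + π_1 + π_2 + π_3 = 1
Solving the linear system gives exactly π = [1/5, 63/200, 53/200, 11/50].

π = [0.2000, 0.3150, 0.2650, 0.2200]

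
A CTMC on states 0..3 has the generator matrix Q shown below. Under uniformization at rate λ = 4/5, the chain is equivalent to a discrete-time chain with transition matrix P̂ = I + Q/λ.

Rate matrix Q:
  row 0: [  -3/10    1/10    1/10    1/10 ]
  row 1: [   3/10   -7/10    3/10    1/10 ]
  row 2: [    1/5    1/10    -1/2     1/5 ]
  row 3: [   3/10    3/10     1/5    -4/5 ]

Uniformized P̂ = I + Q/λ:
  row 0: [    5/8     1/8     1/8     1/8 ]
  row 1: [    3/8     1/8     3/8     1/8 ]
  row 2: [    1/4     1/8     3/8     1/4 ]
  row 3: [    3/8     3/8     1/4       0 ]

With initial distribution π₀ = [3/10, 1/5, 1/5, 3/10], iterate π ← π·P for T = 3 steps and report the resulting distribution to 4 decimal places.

t=0: π = [0.3000, 0.2000, 0.2000, 0.3000]
t=1: π = [0.4250, 0.2000, 0.2625, 0.1125]
t=2: π = [0.4484, 0.1531, 0.2547, 0.1438]
t=3: π = [0.4553, 0.1609, 0.2449, 0.1389]

π = [0.4553, 0.1609, 0.2449, 0.1389]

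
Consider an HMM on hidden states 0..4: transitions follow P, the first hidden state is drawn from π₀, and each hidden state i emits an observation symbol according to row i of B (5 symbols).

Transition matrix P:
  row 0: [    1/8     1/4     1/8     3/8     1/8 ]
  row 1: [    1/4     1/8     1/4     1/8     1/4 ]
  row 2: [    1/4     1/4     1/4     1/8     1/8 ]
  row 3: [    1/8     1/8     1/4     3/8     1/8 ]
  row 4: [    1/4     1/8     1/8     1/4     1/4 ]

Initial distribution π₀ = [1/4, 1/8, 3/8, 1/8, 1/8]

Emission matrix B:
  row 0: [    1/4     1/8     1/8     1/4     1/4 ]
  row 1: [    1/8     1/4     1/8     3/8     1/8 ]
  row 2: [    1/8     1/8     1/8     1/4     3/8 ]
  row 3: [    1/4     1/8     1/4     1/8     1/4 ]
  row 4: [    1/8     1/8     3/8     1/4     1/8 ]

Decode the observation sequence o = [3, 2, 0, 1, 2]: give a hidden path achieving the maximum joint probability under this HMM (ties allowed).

t=0: δ = [6.250e-02, 4.688e-02, 9.375e-02, 1.562e-02, 3.125e-02]  (obs o_0=3)
t=1: δ = [2.930e-03, 2.930e-03, 2.930e-03, 5.859e-03, 4.395e-03]  ψ = [2, 2, 2, 0, 1]  (obs o_1=2)
t=2: δ = [2.747e-04, 9.155e-05, 1.831e-04, 5.493e-04, 1.373e-04]  ψ = [4, 0, 3, 3, 4]  (obs o_2=0)
t=3: δ = [8.583e-06, 1.717e-05, 1.717e-05, 2.575e-05, 8.583e-06]  ψ = [3, 0, 3, 3, 3]  (obs o_3=1)
t=4: δ = [5.364e-07, 5.364e-07, 8.047e-07, 2.414e-06, 1.609e-06]  ψ = [1, 2, 3, 3, 1]  (obs o_4=2)
backtrack: best end state = 3; path = [0, 3, 3, 3, 3]

path = [0, 3, 3, 3, 3]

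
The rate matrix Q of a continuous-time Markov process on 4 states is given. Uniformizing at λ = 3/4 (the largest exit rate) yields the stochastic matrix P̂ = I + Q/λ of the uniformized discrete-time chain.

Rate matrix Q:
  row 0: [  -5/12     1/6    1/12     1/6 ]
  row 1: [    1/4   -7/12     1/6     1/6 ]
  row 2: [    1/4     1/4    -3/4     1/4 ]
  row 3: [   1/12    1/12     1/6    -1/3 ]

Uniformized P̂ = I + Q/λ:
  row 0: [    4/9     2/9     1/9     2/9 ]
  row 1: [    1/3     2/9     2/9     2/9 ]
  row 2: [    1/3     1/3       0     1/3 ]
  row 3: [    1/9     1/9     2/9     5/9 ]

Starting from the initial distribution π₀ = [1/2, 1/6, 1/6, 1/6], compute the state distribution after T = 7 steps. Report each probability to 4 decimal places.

π = [0.2853, 0.1997, 0.1559, 0.3592]

t=0: π = [0.5000, 0.1667, 0.1667, 0.1667]
t=1: π = [0.3519, 0.2222, 0.1296, 0.2963]
t=2: π = [0.3066, 0.2037, 0.1543, 0.3354]
t=3: π = [0.2929, 0.2021, 0.1539, 0.3512]
t=4: π = [0.2878, 0.2003, 0.1555, 0.3564]
t=5: π = [0.2861, 0.1999, 0.1557, 0.3583]
t=6: π = [0.2855, 0.1997, 0.1558, 0.3590]
t=7: π = [0.2853, 0.1997, 0.1559, 0.3592]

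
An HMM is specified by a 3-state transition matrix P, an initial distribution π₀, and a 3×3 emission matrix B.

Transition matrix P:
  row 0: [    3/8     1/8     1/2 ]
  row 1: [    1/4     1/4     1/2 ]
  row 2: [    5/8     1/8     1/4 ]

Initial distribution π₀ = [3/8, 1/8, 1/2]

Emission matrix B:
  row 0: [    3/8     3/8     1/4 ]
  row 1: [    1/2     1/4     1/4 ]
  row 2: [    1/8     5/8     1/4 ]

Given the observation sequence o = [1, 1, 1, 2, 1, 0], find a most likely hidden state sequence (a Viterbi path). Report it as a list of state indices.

t=0: δ = [1.406e-01, 3.125e-02, 3.125e-01]  (obs o_0=1)
t=1: δ = [7.324e-02, 9.766e-03, 4.883e-02]  ψ = [2, 2, 2]  (obs o_1=1)
t=2: δ = [1.144e-02, 2.289e-03, 2.289e-02]  ψ = [2, 0, 0]  (obs o_2=1)
t=3: δ = [3.576e-03, 7.153e-04, 1.431e-03]  ψ = [2, 2, 0]  (obs o_3=2)
t=4: δ = [5.029e-04, 1.118e-04, 1.118e-03]  ψ = [0, 0, 0]  (obs o_4=1)
t=5: δ = [2.619e-04, 6.985e-05, 3.492e-05]  ψ = [2, 2, 2]  (obs o_5=0)
backtrack: best end state = 0; path = [2, 0, 2, 0, 2, 0]

path = [2, 0, 2, 0, 2, 0]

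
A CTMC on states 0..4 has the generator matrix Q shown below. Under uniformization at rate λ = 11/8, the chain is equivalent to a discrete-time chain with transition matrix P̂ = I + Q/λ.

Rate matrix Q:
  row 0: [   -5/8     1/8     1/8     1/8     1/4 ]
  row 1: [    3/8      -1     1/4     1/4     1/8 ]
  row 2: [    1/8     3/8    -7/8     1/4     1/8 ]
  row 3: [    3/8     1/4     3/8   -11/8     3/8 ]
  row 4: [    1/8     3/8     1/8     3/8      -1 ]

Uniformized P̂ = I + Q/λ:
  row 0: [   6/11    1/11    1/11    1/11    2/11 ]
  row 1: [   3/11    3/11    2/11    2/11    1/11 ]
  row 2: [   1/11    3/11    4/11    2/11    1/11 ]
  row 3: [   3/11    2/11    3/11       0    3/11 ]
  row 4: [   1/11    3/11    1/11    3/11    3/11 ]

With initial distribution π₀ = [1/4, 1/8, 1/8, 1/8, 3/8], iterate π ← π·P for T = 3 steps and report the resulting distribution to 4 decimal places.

t=0: π = [0.2500, 0.1250, 0.1250, 0.1250, 0.3750]
t=1: π = [0.2500, 0.2159, 0.1591, 0.1705, 0.2045]
t=2: π = [0.2748, 0.2118, 0.1849, 0.1467, 0.1818]
t=3: π = [0.2810, 0.2094, 0.1873, 0.1467, 0.1756]

π = [0.2810, 0.2094, 0.1873, 0.1467, 0.1756]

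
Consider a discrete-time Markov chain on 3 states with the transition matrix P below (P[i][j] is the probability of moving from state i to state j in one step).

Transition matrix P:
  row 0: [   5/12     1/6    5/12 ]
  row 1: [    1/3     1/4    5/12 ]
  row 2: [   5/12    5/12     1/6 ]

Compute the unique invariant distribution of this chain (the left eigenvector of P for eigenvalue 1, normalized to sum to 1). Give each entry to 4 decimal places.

π = [0.3939, 0.2727, 0.3333]

Balance equations π_j = Σ_i π_i·P[i][j]:
  π_0 = 5/12·π_0 + 1/3·π_1 + 5/12·π_2
  π_1 = 1/6·π_0 + 1/4·π_1 + 5/12·π_2
  normalize: π_0 + π_1 + π_2 = 1
Solving the linear system gives exactly π = [13/33, 3/11, 1/3].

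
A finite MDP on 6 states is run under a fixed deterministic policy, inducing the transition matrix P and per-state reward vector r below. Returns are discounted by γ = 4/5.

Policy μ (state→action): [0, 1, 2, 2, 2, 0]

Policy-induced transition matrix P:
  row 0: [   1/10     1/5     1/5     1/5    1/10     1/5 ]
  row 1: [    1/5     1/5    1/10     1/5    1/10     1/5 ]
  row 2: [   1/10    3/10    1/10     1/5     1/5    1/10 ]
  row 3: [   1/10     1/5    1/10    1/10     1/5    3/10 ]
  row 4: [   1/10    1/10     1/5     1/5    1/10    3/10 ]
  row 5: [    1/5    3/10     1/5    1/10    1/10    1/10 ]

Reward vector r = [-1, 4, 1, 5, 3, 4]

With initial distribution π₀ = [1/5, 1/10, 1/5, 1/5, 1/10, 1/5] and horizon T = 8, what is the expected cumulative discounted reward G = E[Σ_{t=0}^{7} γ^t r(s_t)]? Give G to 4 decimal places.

t=0: π = [0.2000, 0.1000, 0.2000, 0.2000, 0.1000, 0.2000], E[r] = 2.5000, γ^t·E[r] = 2.500000, running G = 2.500000
t=1: π = [0.1300, 0.2300, 0.1500, 0.1600, 0.1400, 0.1900], E[r] = 2.9200, γ^t·E[r] = 2.336000, running G = 4.836000
t=2: π = [0.1420, 0.2200, 0.1460, 0.1650, 0.1310, 0.1960], E[r] = 2.8860, γ^t·E[r] = 1.847040, running G = 6.683040
t=3: π = [0.1416, 0.2211, 0.1469, 0.1639, 0.1311, 0.1954], E[r] = 2.8841, γ^t·E[r] = 1.476659, running G = 8.159699
t=4: π = [0.1417, 0.2211, 0.1468, 0.1641, 0.1311, 0.1953], E[r] = 2.8843, γ^t·E[r] = 1.181413, running G = 9.341113
t=5: π = [0.1416, 0.2211, 0.1468, 0.1641, 0.1311, 0.1953], E[r] = 2.8844, γ^t·E[r] = 0.945155, running G = 10.286267
t=6: π = [0.1416, 0.2211, 0.1468, 0.1641, 0.1311, 0.1953], E[r] = 2.8844, γ^t·E[r] = 0.756118, running G = 11.042385
t=7: π = [0.1416, 0.2211, 0.1468, 0.1641, 0.1311, 0.1953], E[r] = 2.8844, γ^t·E[r] = 0.604895, running G = 11.647280

G = 11.6473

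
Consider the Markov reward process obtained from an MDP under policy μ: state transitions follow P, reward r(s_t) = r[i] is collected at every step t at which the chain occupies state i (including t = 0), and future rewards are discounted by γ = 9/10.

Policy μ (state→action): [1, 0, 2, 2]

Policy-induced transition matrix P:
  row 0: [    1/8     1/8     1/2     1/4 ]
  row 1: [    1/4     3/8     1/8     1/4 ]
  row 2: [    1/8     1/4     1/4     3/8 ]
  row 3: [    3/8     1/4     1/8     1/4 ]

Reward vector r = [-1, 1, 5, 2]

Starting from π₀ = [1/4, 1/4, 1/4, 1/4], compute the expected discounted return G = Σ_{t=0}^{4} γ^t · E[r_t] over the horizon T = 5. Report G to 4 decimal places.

t=0: π = [0.2500, 0.2500, 0.2500, 0.2500], E[r] = 1.7500, γ^t·E[r] = 1.750000, running G = 1.750000
t=1: π = [0.2188, 0.2500, 0.2500, 0.2813], E[r] = 1.8438, γ^t·E[r] = 1.659375, running G = 3.409375
t=2: π = [0.2266, 0.2539, 0.2383, 0.2813], E[r] = 1.7813, γ^t·E[r] = 1.442813, running G = 4.852188
t=3: π = [0.2271, 0.2534, 0.2397, 0.2798], E[r] = 1.7847, γ^t·E[r] = 1.301023, running G = 6.153210
t=4: π = [0.2266, 0.2533, 0.2401, 0.2800], E[r] = 1.7872, γ^t·E[r] = 1.172563, running G = 7.325773

G = 7.3258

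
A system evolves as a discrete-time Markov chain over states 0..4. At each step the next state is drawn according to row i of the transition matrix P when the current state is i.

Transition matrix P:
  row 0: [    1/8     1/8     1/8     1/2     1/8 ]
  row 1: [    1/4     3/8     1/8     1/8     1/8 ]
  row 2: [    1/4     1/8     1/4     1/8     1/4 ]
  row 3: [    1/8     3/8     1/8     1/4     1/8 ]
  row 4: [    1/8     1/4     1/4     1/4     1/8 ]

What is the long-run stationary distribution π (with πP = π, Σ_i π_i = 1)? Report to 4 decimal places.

Balance equations π_j = Σ_i π_i·P[i][j]:
  π_0 = 1/8·π_0 + 1/4·π_1 + 1/4·π_2 + 1/8·π_3 + 1/8·π_4
  π_1 = 1/8·π_0 + 3/8·π_1 + 1/8·π_2 + 3/8·π_3 + 1/4·π_4
  π_2 = 1/8·π_0 + 1/8·π_1 + 1/4·π_2 + 1/8·π_3 + 1/4·π_4
  π_3 = 1/2·π_0 + 1/8·π_1 + 1/8·π_2 + 1/4·π_3 + 1/4·π_4
  normalize: π_0 + π_1 + π_2 + π_3 + π_4 = 1
Solving the linear system gives exactly π = [217/1210, 164/605, 9/55, 291/1210, 8/55].

π = [0.1793, 0.2711, 0.1636, 0.2405, 0.1455]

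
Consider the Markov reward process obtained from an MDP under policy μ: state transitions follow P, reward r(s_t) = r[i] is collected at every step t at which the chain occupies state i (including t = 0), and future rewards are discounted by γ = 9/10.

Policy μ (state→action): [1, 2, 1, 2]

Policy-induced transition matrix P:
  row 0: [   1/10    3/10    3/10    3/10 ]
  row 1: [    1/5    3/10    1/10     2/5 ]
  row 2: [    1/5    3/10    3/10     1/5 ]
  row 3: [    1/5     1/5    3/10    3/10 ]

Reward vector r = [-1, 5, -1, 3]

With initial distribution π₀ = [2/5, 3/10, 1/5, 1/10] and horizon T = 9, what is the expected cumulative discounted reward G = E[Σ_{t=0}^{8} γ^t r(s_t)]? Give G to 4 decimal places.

G = 10.7114

t=0: π = [0.4000, 0.3000, 0.2000, 0.1000], E[r] = 1.2000, γ^t·E[r] = 1.200000, running G = 1.200000
t=1: π = [0.1600, 0.2900, 0.2400, 0.3100], E[r] = 1.9800, γ^t·E[r] = 1.782000, running G = 2.982000
t=2: π = [0.1840, 0.2690, 0.2420, 0.3050], E[r] = 1.8340, γ^t·E[r] = 1.485540, running G = 4.467540
t=3: π = [0.1816, 0.2695, 0.2462, 0.3027], E[r] = 1.8278, γ^t·E[r] = 1.332466, running G = 5.800006
t=4: π = [0.1818, 0.2697, 0.2461, 0.3023], E[r] = 1.8277, γ^t·E[r] = 1.199154, running G = 6.999160
t=5: π = [0.1818, 0.2698, 0.2461, 0.3024], E[r] = 1.8281, γ^t·E[r] = 1.079448, running G = 8.078608
t=6: π = [0.1818, 0.2698, 0.2460, 0.3024], E[r] = 1.8281, γ^t·E[r] = 0.971510, running G = 9.050118
t=7: π = [0.1818, 0.2698, 0.2460, 0.3024], E[r] = 1.8281, γ^t·E[r] = 0.874357, running G = 9.924475
t=8: π = [0.1818, 0.2698, 0.2460, 0.3024], E[r] = 1.8281, γ^t·E[r] = 0.786921, running G = 10.711396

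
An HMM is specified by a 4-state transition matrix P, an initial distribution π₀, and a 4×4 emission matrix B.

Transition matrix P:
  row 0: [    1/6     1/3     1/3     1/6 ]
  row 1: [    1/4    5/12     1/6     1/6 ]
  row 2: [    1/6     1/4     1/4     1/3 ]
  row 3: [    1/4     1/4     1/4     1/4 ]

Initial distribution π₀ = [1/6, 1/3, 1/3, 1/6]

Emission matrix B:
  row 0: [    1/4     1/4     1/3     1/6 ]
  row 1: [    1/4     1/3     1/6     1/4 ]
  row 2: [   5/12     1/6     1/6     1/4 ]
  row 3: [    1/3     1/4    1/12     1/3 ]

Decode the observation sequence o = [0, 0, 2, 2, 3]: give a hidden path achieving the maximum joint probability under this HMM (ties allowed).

t=0: δ = [4.167e-02, 8.333e-02, 1.389e-01, 5.556e-02]  (obs o_0=0)
t=1: δ = [5.787e-03, 8.681e-03, 1.447e-02, 1.543e-02]  ψ = [2, 1, 2, 2]  (obs o_1=0)
t=2: δ = [1.286e-03, 6.430e-04, 6.430e-04, 4.019e-04]  ψ = [3, 3, 3, 2]  (obs o_2=2)
t=3: δ = [7.144e-05, 7.144e-05, 7.144e-05, 1.786e-05]  ψ = [0, 0, 0, 0]  (obs o_3=2)
t=4: δ = [2.977e-06, 7.442e-06, 5.954e-06, 7.938e-06]  ψ = [1, 1, 0, 2]  (obs o_4=3)
backtrack: best end state = 3; path = [2, 3, 0, 2, 3]

path = [2, 3, 0, 2, 3]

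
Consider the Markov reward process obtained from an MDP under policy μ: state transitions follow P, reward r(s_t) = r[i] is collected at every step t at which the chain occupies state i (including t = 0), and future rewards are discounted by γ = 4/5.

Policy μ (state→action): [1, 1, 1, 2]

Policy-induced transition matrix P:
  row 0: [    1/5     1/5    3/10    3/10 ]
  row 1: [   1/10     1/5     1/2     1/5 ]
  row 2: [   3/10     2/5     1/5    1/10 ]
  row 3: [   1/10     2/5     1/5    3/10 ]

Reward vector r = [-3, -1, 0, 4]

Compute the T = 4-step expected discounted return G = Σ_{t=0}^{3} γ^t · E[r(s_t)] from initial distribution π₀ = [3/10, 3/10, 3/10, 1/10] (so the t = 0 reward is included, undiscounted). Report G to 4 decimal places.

G = -0.8246

t=0: π = [0.3000, 0.3000, 0.3000, 0.1000], E[r] = -0.8000, γ^t·E[r] = -0.800000, running G = -0.800000
t=1: π = [0.1900, 0.2800, 0.3200, 0.2100], E[r] = -0.0100, γ^t·E[r] = -0.008000, running G = -0.808000
t=2: π = [0.1830, 0.3060, 0.3030, 0.2080], E[r] = -0.0230, γ^t·E[r] = -0.014720, running G = -0.822720
t=3: π = [0.1789, 0.3022, 0.3101, 0.2088], E[r] = -0.0037, γ^t·E[r] = -0.001894, running G = -0.824614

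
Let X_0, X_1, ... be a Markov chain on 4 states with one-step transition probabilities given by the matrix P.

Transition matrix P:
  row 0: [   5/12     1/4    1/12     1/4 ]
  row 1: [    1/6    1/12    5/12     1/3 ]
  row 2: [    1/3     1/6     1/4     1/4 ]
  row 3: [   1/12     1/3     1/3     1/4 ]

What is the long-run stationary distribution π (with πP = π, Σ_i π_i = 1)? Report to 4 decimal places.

π = [0.2516, 0.2144, 0.2661, 0.2679]

Balance equations π_j = Σ_i π_i·P[i][j]:
  π_0 = 5/12·π_0 + 1/6·π_1 + 1/3·π_2 + 1/12·π_3
  π_1 = 1/4·π_0 + 1/12·π_1 + 1/6·π_2 + 1/3·π_3
  π_2 = 1/12·π_0 + 5/12·π_1 + 1/4·π_2 + 1/3·π_3
  normalize: π_0 + π_1 + π_2 + π_3 = 1
Solving the linear system gives exactly π = [433/1721, 369/1721, 458/1721, 461/1721].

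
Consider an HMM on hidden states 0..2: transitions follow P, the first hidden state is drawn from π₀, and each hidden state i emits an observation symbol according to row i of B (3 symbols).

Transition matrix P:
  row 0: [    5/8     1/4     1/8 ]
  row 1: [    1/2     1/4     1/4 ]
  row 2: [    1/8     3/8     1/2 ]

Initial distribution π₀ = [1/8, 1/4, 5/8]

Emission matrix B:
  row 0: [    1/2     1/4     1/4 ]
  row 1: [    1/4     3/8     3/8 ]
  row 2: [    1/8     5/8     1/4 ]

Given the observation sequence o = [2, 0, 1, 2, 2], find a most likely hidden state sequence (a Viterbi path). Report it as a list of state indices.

t=0: δ = [3.125e-02, 9.375e-02, 1.562e-01]  (obs o_0=2)
t=1: δ = [2.344e-02, 1.465e-02, 9.766e-03]  ψ = [1, 2, 2]  (obs o_1=0)
t=2: δ = [3.662e-03, 2.197e-03, 3.052e-03]  ψ = [0, 0, 2]  (obs o_2=1)
t=3: δ = [5.722e-04, 4.292e-04, 3.815e-04]  ψ = [0, 2, 2]  (obs o_3=2)
t=4: δ = [8.941e-05, 5.364e-05, 4.768e-05]  ψ = [0, 0, 2]  (obs o_4=2)
backtrack: best end state = 0; path = [1, 0, 0, 0, 0]

path = [1, 0, 0, 0, 0]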